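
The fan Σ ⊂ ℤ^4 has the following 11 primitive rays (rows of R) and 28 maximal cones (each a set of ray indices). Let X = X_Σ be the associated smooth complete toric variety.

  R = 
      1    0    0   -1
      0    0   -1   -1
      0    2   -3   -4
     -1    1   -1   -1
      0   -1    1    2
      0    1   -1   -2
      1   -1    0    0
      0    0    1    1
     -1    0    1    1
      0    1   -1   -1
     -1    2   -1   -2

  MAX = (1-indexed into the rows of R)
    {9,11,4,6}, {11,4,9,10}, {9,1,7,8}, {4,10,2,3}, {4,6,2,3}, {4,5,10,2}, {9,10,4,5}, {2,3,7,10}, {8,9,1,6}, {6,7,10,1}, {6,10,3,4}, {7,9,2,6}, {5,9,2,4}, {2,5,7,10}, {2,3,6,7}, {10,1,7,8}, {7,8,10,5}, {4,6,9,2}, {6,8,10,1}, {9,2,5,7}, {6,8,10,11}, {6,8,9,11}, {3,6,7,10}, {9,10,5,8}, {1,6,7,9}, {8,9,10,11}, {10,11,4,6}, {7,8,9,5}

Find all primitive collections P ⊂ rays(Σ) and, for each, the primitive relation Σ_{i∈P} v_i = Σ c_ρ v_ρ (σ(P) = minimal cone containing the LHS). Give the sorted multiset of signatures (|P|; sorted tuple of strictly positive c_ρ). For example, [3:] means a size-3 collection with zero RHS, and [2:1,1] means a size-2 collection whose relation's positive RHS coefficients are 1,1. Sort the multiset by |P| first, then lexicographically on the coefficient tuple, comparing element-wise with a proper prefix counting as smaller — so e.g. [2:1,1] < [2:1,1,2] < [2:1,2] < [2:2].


Minimal non-faces — 22 found among 11 rays, 28 max cones:

  P = {2,8}:  v_{2} + v_{8} = 0  ⇒ sig = [2:]
  P = {5,6}:  v_{5} + v_{6} = 0  ⇒ sig = [2:]
  P = {1,4}:  v_{1} + v_{4} = v_{6}  ⇒ sig = [2:1]
  P = {4,7}:  v_{4} + v_{7} = v_{2}  ⇒ sig = [2:1]
  P = {7,11}:  v_{7} + v_{11} = v_{6}  ⇒ sig = [2:1]
  P = {1,2}:  v_{1} + v_{2} = v_{6} + v_{7}  ⇒ sig = [2:1,1]
  P = {1,5}:  v_{1} + v_{5} = v_{7} + v_{8}  ⇒ sig = [2:1,1]
  P = {2,11}:  v_{2} + v_{11} = v_{4} + v_{6}  ⇒ sig = [2:1,1]
  P = {3,5}:  v_{3} + v_{5} = v_{2} + v_{10}  ⇒ sig = [2:1,1]
  P = {3,8}:  v_{3} + v_{8} = v_{6} + v_{10}  ⇒ sig = [2:1,1]
  P = {3,9}:  v_{3} + v_{9} = v_{4} + v_{6}  ⇒ sig = [2:1,1]
  P = {4,8}:  v_{4} + v_{8} = v_{9} + v_{10}  ⇒ sig = [2:1,1]
  P = {5,11}:  v_{5} + v_{11} = v_{9} + v_{10}  ⇒ sig = [2:1,1]
  P = {1,3}:  v_{1} + v_{3} = 2·v_{6} + v_{7} + v_{10}  ⇒ sig = [2:1,1,2]
  P = {3,11}:  v_{3} + v_{11} = v_{4} + 2·v_{6} + v_{10}  ⇒ sig = [2:1,1,2]
  P = {1,11}:  v_{1} + v_{11} = 2·v_{6} + v_{8}  ⇒ sig = [2:1,2]
  P = {7,9,10}:  v_{7} + v_{9} + v_{10} = 0  ⇒ sig = [3:]
  P = {2,6,10}:  v_{2} + v_{6} + v_{10} = v_{3}  ⇒ sig = [3:1]
  P = {2,9,10}:  v_{2} + v_{9} + v_{10} = v_{4}  ⇒ sig = [3:1]
  P = {6,7,8}:  v_{6} + v_{7} + v_{8} = v_{1}  ⇒ sig = [3:1]
  P = {6,9,10}:  v_{6} + v_{9} + v_{10} = v_{11}  ⇒ sig = [3:1]
  P = {1,9,10}:  v_{1} + v_{9} + v_{10} = v_{6} + v_{8}  ⇒ sig = [3:1,1]

Signatures (|P|; sorted positive RHS coefficients), sorted:
    |P|=2: 16 collections, coeffs (), (), (1), (1), (1), (1,1), (1,1), (1,1), (1,1), (1,1), (1,1), (1,1), (1,1), (1,1,2), (1,1,2), (1,2)
    |P|=3: 6 collections, coeffs (), (1), (1), (1), (1), (1,1)


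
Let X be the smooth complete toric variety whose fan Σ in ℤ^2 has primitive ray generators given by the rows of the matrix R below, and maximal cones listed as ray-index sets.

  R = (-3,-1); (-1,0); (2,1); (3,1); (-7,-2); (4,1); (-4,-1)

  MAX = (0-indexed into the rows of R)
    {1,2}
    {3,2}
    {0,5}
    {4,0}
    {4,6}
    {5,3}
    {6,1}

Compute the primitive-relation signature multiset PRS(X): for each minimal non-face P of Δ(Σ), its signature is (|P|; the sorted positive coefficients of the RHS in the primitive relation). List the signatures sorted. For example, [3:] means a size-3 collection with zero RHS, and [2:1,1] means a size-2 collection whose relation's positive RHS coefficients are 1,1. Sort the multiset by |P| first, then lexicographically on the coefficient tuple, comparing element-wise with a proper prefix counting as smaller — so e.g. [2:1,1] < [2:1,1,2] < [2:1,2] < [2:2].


The 14 primitive collections of Σ (r=7, n=2):

  • {0,3}:  v_{0} + v_{3} = 0 ; sig = [2:]
  • {5,6}:  v_{5} + v_{6} = 0 ; sig = [2:]
  • {0,1}:  v_{0} + v_{1} = v_{6} ; sig = [2:1]
  • {0,2}:  v_{0} + v_{2} = v_{1} ; sig = [2:1]
  • {0,6}:  v_{0} + v_{6} = v_{4} ; sig = [2:1]
  • {1,3}:  v_{1} + v_{3} = v_{2} ; sig = [2:1]
  • {1,5}:  v_{1} + v_{5} = v_{3} ; sig = [2:1]
  • {3,4}:  v_{3} + v_{4} = v_{6} ; sig = [2:1]
  • {3,6}:  v_{3} + v_{6} = v_{1} ; sig = [2:1]
  • {4,5}:  v_{4} + v_{5} = v_{0} ; sig = [2:1]
  • {2,4}:  v_{2} + v_{4} = v_{1} + v_{6} ; sig = [2:1,1]
  • {1,4}:  v_{1} + v_{4} = 2·v_{6} ; sig = [2:2]
  • {2,5}:  v_{2} + v_{5} = 2·v_{3} ; sig = [2:2]
  • {2,6}:  v_{2} + v_{6} = 2·v_{1} ; sig = [2:2]

Hence PRS(X_Σ) =
    |P|=2: 14 collections, coeffs (), (), (1), (1), (1), (1), (1), (1), (1), (1), (1,1), (2), (2), (2)


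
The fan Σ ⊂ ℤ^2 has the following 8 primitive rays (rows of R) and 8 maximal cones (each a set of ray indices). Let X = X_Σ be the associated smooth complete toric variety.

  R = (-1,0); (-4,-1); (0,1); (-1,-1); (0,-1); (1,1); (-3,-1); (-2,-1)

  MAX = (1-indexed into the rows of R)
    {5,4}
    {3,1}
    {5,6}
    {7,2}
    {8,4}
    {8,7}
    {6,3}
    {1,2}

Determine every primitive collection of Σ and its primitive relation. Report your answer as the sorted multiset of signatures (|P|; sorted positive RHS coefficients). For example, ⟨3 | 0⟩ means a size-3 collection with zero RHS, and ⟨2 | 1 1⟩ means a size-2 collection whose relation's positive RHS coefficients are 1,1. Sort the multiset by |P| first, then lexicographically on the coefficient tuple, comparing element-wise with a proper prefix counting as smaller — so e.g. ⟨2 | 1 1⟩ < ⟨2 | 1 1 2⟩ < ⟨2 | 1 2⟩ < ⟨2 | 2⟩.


Primitive collections (20):

  {3,5}:  v_{3} + v_{5} = 0 ; sig = ⟨2 | 0⟩
  {4,6}:  v_{4} + v_{6} = 0 ; sig = ⟨2 | 0⟩
  {1,4}:  v_{1} + v_{4} = v_{8} ; sig = ⟨2 | 1⟩
  {1,5}:  v_{1} + v_{5} = v_{4} ; sig = ⟨2 | 1⟩
  {1,6}:  v_{1} + v_{6} = v_{3} ; sig = ⟨2 | 1⟩
  {1,7}:  v_{1} + v_{7} = v_{2} ; sig = ⟨2 | 1⟩
  {1,8}:  v_{1} + v_{8} = v_{7} ; sig = ⟨2 | 1⟩
  {3,4}:  v_{3} + v_{4} = v_{1} ; sig = ⟨2 | 1⟩
  {6,8}:  v_{6} + v_{8} = v_{1} ; sig = ⟨2 | 1⟩
  {2,4}:  v_{2} + v_{4} = v_{7} + v_{8} ; sig = ⟨2 | 1 1⟩
  {5,7}:  v_{5} + v_{7} = v_{4} + v_{8} ; sig = ⟨2 | 1 1⟩
  {2,5}:  v_{2} + v_{5} = 2·v_{8} ; sig = ⟨2 | 2⟩
  {2,8}:  v_{2} + v_{8} = 2·v_{7} ; sig = ⟨2 | 2⟩
  {3,8}:  v_{3} + v_{8} = 2·v_{1} ; sig = ⟨2 | 2⟩
  {4,7}:  v_{4} + v_{7} = 2·v_{8} ; sig = ⟨2 | 2⟩
  {5,8}:  v_{5} + v_{8} = 2·v_{4} ; sig = ⟨2 | 2⟩
  {6,7}:  v_{6} + v_{7} = 2·v_{1} ; sig = ⟨2 | 2⟩
  {2,6}:  v_{2} + v_{6} = 3·v_{1} ; sig = ⟨2 | 3⟩
  {3,7}:  v_{3} + v_{7} = 3·v_{1} ; sig = ⟨2 | 3⟩
  {2,3}:  v_{2} + v_{3} = 4·v_{1} ; sig = ⟨2 | 4⟩

Hence PRS(X_Σ) =
[⟨2 | 0⟩, ⟨2 | 0⟩, ⟨2 | 1⟩, ⟨2 | 1⟩, ⟨2 | 1⟩, ⟨2 | 1⟩, ⟨2 | 1⟩, ⟨2 | 1⟩, ⟨2 | 1⟩, ⟨2 | 1 1⟩, ⟨2 | 1 1⟩, ⟨2 | 2⟩, ⟨2 | 2⟩, ⟨2 | 2⟩, ⟨2 | 2⟩, ⟨2 | 2⟩, ⟨2 | 2⟩, ⟨2 | 3⟩, ⟨2 | 3⟩, ⟨2 | 4⟩]


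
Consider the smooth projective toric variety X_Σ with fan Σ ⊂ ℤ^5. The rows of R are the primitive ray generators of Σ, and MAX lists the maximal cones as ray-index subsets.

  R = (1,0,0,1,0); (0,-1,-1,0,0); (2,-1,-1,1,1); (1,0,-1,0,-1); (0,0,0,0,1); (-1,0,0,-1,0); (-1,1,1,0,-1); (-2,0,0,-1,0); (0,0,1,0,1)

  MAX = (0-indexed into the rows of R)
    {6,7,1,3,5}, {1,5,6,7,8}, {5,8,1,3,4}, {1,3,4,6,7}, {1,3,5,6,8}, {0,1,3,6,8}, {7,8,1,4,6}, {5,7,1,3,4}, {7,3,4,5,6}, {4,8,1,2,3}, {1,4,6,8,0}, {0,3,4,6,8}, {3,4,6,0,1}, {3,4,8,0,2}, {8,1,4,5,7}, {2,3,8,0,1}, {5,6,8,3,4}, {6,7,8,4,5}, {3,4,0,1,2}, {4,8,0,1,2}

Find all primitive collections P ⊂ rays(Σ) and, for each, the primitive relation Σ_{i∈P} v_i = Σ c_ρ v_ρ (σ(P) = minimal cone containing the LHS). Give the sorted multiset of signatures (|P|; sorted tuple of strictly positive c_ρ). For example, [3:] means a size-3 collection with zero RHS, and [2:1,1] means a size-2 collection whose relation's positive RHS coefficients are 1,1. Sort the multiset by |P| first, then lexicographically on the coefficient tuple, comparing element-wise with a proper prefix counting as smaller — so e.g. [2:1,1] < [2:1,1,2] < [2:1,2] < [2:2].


9 minimal non-faces of Δ(Σ) (on 9 rays):

  {0,5}:  v_{0} + v_{5} = 0  ⟹  sig = [2:]
  {2,6}:  v_{2} + v_{6} = v_{0}  ⟹  sig = [2:1]
  {2,7}:  v_{2} + v_{7} = v_{1} + v_{4}  ⟹  sig = [2:1,1]
  {0,7}:  v_{0} + v_{7} = v_{1} + v_{4} + v_{6}  ⟹  sig = [2:1,1,1]
  {2,5}:  v_{2} + v_{5} = v_{1} + v_{3} + v_{4} + v_{8}  ⟹  sig = [2:1,1,1,1]
  {3,7,8}:  v_{3} + v_{7} + v_{8} = v_{5}  ⟹  sig = [3:1]
  {1,4,5,6}:  v_{1} + v_{4} + v_{5} + v_{6} = v_{7}  ⟹  sig = [4:1]
  {1,3,4,6,8}:  v_{1} + v_{3} + v_{4} + v_{6} + v_{8} = 0  ⟹  sig = [5:]
  {0,1,3,4,8}:  v_{0} + v_{1} + v_{3} + v_{4} + v_{8} = v_{2}  ⟹  sig = [5:1]

Hence PRS(X_Σ) =
[[2:], [2:1], [2:1,1], [2:1,1,1], [2:1,1,1,1], [3:1], [4:1], [5:], [5:1]]


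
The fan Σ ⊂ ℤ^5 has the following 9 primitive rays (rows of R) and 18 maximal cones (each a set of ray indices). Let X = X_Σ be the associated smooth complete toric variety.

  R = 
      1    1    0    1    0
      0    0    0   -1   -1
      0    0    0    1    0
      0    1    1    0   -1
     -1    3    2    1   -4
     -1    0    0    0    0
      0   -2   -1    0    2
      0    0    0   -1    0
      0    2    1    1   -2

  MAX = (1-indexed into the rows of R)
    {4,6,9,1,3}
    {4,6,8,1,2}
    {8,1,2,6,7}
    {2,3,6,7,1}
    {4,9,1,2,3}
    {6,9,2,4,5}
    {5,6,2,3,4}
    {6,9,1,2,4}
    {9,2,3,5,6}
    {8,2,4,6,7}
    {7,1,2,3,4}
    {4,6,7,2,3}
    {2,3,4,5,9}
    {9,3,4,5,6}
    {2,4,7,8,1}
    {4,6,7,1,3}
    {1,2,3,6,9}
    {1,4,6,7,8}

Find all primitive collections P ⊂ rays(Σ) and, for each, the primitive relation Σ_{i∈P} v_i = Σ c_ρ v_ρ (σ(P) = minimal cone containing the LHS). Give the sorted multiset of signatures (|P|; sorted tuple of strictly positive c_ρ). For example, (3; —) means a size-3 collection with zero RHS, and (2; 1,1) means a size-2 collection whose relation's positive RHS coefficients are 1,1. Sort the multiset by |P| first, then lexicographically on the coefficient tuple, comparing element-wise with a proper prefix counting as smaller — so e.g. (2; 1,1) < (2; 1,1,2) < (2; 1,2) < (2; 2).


Primitive collections (9):

  P={3,8}:  v_{3} + v_{8} = 0  →  sig = (2; —)
  P={7,9}:  v_{7} + v_{9} = v_{3}  →  sig = (2; 1)
  P={5,8}:  v_{5} + v_{8} = v_{2} + v_{4} + v_{6} + v_{9}  →  sig = (2; 1,1,1,1)
  P={8,9}:  v_{8} + v_{9} = v_{1} + v_{2} + v_{4} + v_{6}  →  sig = (2; 1,1,1,1)
  P={5,7}:  v_{5} + v_{7} = v_{2} + 2·v_{3} + v_{4} + v_{6}  →  sig = (2; 1,1,1,2)
  P={1,5}:  v_{1} + v_{5} = 2·v_{9}  →  sig = (2; 2)
  P={1,2,4,6,7}:  v_{1} + v_{2} + v_{4} + v_{6} + v_{7} = 0  →  sig = (5; —)
  P={1,2,3,4,6}:  v_{1} + v_{2} + v_{3} + v_{4} + v_{6} = v_{9}  →  sig = (5; 1)
  P={2,3,4,6,9}:  v_{2} + v_{3} + v_{4} + v_{6} + v_{9} = v_{5}  →  sig = (5; 1)

Hence PRS(X_Σ) =
    (2; —)
    (2; 1)
    (2; 1,1,1,1)
    (2; 1,1,1,1)
    (2; 1,1,1,2)
    (2; 2)
    (5; —)
    (5; 1)
    (5; 1)


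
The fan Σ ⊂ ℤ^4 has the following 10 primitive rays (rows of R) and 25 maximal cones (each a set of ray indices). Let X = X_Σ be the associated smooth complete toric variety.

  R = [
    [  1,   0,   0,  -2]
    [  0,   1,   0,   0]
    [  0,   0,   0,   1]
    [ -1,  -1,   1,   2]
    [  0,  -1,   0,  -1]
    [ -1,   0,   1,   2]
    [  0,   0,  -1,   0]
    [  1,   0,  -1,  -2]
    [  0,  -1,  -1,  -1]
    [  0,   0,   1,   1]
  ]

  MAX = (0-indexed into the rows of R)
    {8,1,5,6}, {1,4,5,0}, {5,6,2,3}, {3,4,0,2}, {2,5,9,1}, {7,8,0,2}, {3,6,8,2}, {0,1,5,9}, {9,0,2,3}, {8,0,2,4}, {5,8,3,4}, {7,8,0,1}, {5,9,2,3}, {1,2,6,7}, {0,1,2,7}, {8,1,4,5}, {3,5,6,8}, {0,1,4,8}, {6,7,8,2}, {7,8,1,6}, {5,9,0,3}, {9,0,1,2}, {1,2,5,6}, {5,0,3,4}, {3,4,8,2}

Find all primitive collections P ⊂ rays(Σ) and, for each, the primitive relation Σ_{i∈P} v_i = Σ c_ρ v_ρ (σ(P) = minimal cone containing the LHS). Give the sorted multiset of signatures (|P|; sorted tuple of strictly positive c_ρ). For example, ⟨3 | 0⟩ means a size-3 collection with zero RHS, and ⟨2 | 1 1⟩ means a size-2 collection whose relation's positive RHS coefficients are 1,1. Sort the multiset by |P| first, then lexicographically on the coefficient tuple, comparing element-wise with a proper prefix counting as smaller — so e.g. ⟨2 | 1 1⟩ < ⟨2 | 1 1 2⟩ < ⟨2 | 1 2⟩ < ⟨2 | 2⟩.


17 minimal non-faces of Δ(Σ) (on 10 rays):

  {5,7}:  v_{5} + v_{7} = 0 ; sig = ⟨2 | 0⟩
  {0,6}:  v_{0} + v_{6} = v_{7} ; sig = ⟨2 | 1⟩
  {1,3}:  v_{1} + v_{3} = v_{5} ; sig = ⟨2 | 1⟩
  {4,6}:  v_{4} + v_{6} = v_{8} ; sig = ⟨2 | 1⟩
  {6,9}:  v_{6} + v_{9} = v_{2} ; sig = ⟨2 | 1⟩
  {3,7}:  v_{3} + v_{7} = v_{2} + v_{4} ; sig = ⟨2 | 1 1⟩
  {4,7}:  v_{4} + v_{7} = v_{0} + v_{8} ; sig = ⟨2 | 1 1⟩
  {4,9}:  v_{4} + v_{9} = v_{0} + v_{3} ; sig = ⟨2 | 1 1⟩
  {7,9}:  v_{7} + v_{9} = v_{0} + v_{2} ; sig = ⟨2 | 1 1⟩
  {8,9}:  v_{8} + v_{9} = v_{2} + v_{4} ; sig = ⟨2 | 1 1⟩
  {1,2,4}:  v_{1} + v_{2} + v_{4} = 0 ; sig = ⟨3 | 0⟩
  {0,2,5}:  v_{0} + v_{2} + v_{5} = v_{9} ; sig = ⟨3 | 1⟩
  {0,5,8}:  v_{0} + v_{5} + v_{8} = v_{4} ; sig = ⟨3 | 1⟩
  {1,2,8}:  v_{1} + v_{2} + v_{8} = v_{6} ; sig = ⟨3 | 1⟩
  {2,4,5}:  v_{2} + v_{4} + v_{5} = v_{3} ; sig = ⟨3 | 1⟩
  {2,5,8}:  v_{2} + v_{5} + v_{8} = v_{3} + v_{6} ; sig = ⟨3 | 1 1⟩
  {0,3,8}:  v_{0} + v_{3} + v_{8} = v_{2} + 2·v_{4} ; sig = ⟨3 | 1 2⟩

so the primitive-relation signature multiset is
[⟨2 | 0⟩, ⟨2 | 1⟩, ⟨2 | 1⟩, ⟨2 | 1⟩, ⟨2 | 1⟩, ⟨2 | 1 1⟩, ⟨2 | 1 1⟩, ⟨2 | 1 1⟩, ⟨2 | 1 1⟩, ⟨2 | 1 1⟩, ⟨3 | 0⟩, ⟨3 | 1⟩, ⟨3 | 1⟩, ⟨3 | 1⟩, ⟨3 | 1⟩, ⟨3 | 1 1⟩, ⟨3 | 1 2⟩]


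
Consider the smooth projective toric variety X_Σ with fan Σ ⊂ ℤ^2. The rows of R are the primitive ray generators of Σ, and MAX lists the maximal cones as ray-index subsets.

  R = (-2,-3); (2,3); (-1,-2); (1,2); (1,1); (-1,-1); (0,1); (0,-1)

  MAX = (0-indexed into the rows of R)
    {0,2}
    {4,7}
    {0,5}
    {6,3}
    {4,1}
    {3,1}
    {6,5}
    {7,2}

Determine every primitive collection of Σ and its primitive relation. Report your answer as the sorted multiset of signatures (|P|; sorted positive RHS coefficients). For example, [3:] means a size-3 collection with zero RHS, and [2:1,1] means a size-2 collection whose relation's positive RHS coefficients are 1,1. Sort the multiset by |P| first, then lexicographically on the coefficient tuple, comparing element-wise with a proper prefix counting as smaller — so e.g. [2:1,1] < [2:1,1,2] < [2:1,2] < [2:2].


The 20 primitive collections of Σ (r=8, n=2):

  P={0,1}:  v_{0} + v_{1} = 0  ⇒ sig = [2:]
  P={2,3}:  v_{2} + v_{3} = 0  ⇒ sig = [2:]
  P={4,5}:  v_{4} + v_{5} = 0  ⇒ sig = [2:]
  P={6,7}:  v_{6} + v_{7} = 0  ⇒ sig = [2:]
  P={0,3}:  v_{0} + v_{3} = v_{5}  ⇒ sig = [2:1]
  P={0,4}:  v_{0} + v_{4} = v_{2}  ⇒ sig = [2:1]
  P={1,2}:  v_{1} + v_{2} = v_{4}  ⇒ sig = [2:1]
  P={1,5}:  v_{1} + v_{5} = v_{3}  ⇒ sig = [2:1]
  P={2,4}:  v_{2} + v_{4} = v_{7}  ⇒ sig = [2:1]
  P={2,5}:  v_{2} + v_{5} = v_{0}  ⇒ sig = [2:1]
  P={2,6}:  v_{2} + v_{6} = v_{5}  ⇒ sig = [2:1]
  P={3,4}:  v_{3} + v_{4} = v_{1}  ⇒ sig = [2:1]
  P={3,5}:  v_{3} + v_{5} = v_{6}  ⇒ sig = [2:1]
  P={3,7}:  v_{3} + v_{7} = v_{4}  ⇒ sig = [2:1]
  P={4,6}:  v_{4} + v_{6} = v_{3}  ⇒ sig = [2:1]
  P={5,7}:  v_{5} + v_{7} = v_{2}  ⇒ sig = [2:1]
  P={0,6}:  v_{0} + v_{6} = 2·v_{5}  ⇒ sig = [2:2]
  P={0,7}:  v_{0} + v_{7} = 2·v_{2}  ⇒ sig = [2:2]
  P={1,6}:  v_{1} + v_{6} = 2·v_{3}  ⇒ sig = [2:2]
  P={1,7}:  v_{1} + v_{7} = 2·v_{4}  ⇒ sig = [2:2]

Signatures (|P|; sorted positive RHS coefficients), sorted:
    [2:]
    [2:]
    [2:]
    [2:]
    [2:1]
    [2:1]
    [2:1]
    [2:1]
    [2:1]
    [2:1]
    [2:1]
    [2:1]
    [2:1]
    [2:1]
    [2:1]
    [2:1]
    [2:2]
    [2:2]
    [2:2]
    [2:2]


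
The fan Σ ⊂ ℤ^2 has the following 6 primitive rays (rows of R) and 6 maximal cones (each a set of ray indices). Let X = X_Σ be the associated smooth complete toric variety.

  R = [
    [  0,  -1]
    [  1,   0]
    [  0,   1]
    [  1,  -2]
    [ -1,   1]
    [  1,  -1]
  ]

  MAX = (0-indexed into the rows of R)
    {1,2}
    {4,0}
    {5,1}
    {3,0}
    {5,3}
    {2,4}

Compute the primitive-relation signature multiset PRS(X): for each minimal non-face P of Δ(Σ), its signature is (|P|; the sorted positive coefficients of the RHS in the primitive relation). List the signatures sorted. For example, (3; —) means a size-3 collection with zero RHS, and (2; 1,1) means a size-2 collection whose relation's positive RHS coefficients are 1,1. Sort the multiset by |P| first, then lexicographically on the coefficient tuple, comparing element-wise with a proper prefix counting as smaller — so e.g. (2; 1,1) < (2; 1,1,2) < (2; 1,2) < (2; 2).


Δ(Σ) — 6 vertices, 9 min non-faces:

  {0,2}:  v_{0} + v_{2} = 0 — sig = (2; —)
  {4,5}:  v_{4} + v_{5} = 0 — sig = (2; —)
  {0,1}:  v_{0} + v_{1} = v_{5} — sig = (2; 1)
  {0,5}:  v_{0} + v_{5} = v_{3} — sig = (2; 1)
  {1,4}:  v_{1} + v_{4} = v_{2} — sig = (2; 1)
  {2,3}:  v_{2} + v_{3} = v_{5} — sig = (2; 1)
  {2,5}:  v_{2} + v_{5} = v_{1} — sig = (2; 1)
  {3,4}:  v_{3} + v_{4} = v_{0} — sig = (2; 1)
  {1,3}:  v_{1} + v_{3} = 2·v_{5} — sig = (2; 2)

Sorted signature multiset PRS(X):
    (2; —)
    (2; —)
    (2; 1)
    (2; 1)
    (2; 1)
    (2; 1)
    (2; 1)
    (2; 1)
    (2; 2)


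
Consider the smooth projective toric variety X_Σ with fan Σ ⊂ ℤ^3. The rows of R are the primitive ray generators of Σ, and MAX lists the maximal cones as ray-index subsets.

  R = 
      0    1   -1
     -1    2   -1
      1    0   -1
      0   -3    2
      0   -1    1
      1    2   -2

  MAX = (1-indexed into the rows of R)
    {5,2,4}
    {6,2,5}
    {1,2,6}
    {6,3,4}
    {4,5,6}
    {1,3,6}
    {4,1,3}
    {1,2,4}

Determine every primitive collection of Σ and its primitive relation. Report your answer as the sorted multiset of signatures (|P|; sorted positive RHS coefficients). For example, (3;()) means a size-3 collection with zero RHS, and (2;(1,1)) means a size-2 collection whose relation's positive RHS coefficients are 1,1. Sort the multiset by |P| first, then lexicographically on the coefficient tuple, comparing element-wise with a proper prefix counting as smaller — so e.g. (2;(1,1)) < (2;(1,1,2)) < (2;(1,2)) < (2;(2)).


Δ(Σ) — 6 vertices, 5 min non-faces:

  P = {1,5}:  v_{1} + v_{5} = 0 — sig = (2;())
  P = {3,5}:  v_{3} + v_{5} = v_{4} + v_{6} — sig = (2;(1,1))
  P = {2,3}:  v_{2} + v_{3} = 2·v_{1} — sig = (2;(2))
  P = {1,4,6}:  v_{1} + v_{4} + v_{6} = v_{3} — sig = (3;(1))
  P = {2,4,6}:  v_{2} + v_{4} + v_{6} = v_{1} — sig = (3;(1))

Hence PRS(X_Σ) =
{ (2;()),  (2;(1,1)),  (2;(2)),  (3;(1)) ×2 }


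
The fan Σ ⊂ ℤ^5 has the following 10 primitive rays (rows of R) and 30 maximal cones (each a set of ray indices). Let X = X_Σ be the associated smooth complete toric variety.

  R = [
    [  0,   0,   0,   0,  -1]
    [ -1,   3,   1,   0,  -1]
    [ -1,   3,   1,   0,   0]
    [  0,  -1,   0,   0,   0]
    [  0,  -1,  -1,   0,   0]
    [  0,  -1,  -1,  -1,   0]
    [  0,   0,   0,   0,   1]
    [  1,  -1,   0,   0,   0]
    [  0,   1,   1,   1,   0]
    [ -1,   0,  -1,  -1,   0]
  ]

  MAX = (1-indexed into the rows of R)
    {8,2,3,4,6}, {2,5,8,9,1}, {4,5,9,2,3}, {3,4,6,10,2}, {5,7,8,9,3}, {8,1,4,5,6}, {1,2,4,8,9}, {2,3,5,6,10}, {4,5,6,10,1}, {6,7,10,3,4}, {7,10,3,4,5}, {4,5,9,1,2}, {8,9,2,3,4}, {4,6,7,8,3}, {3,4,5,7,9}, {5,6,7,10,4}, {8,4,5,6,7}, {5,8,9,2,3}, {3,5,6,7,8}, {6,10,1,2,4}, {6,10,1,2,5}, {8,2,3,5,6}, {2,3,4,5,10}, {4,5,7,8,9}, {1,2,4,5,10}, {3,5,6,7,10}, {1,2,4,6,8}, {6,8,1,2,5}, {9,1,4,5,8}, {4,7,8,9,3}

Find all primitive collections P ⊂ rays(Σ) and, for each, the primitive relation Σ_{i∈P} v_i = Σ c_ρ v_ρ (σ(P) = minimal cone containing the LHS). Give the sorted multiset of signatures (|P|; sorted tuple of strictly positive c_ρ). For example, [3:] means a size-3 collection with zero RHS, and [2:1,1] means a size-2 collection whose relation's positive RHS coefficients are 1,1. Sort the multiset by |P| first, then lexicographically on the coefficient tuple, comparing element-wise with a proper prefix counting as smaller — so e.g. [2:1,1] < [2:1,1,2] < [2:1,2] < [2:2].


Σ has 10 primitive collections:

  P={1,7}:  v_{1} + v_{7} = 0  ⟹  sig = [2:]
  P={6,9}:  v_{6} + v_{9} = 0  ⟹  sig = [2:]
  P={1,3}:  v_{1} + v_{3} = v_{2}  ⟹  sig = [2:1]
  P={2,7}:  v_{2} + v_{7} = v_{3}  ⟹  sig = [2:1]
  P={8,10}:  v_{8} + v_{10} = v_{6}  ⟹  sig = [2:1]
  P={9,10}:  v_{9} + v_{10} = v_{3} + v_{4} + v_{5}  ⟹  sig = [2:1,1,1]
  P={3,4,5,8}:  v_{3} + v_{4} + v_{5} + v_{8} = 0  ⟹  sig = [4:]
  P={2,4,5,8}:  v_{2} + v_{4} + v_{5} + v_{8} = v_{1}  ⟹  sig = [4:1]
  P={3,4,5,6}:  v_{3} + v_{4} + v_{5} + v_{6} = v_{10}  ⟹  sig = [4:1]
  P={2,4,5,6}:  v_{2} + v_{4} + v_{5} + v_{6} = v_{1} + v_{10}  ⟹  sig = [4:1,1]

Signatures (|P|; sorted positive RHS coefficients), sorted:
    |P|=2: 6 collections, coeffs (), (), (1), (1), (1), (1,1,1)
    |P|=4: 4 collections, coeffs (), (1), (1), (1,1)


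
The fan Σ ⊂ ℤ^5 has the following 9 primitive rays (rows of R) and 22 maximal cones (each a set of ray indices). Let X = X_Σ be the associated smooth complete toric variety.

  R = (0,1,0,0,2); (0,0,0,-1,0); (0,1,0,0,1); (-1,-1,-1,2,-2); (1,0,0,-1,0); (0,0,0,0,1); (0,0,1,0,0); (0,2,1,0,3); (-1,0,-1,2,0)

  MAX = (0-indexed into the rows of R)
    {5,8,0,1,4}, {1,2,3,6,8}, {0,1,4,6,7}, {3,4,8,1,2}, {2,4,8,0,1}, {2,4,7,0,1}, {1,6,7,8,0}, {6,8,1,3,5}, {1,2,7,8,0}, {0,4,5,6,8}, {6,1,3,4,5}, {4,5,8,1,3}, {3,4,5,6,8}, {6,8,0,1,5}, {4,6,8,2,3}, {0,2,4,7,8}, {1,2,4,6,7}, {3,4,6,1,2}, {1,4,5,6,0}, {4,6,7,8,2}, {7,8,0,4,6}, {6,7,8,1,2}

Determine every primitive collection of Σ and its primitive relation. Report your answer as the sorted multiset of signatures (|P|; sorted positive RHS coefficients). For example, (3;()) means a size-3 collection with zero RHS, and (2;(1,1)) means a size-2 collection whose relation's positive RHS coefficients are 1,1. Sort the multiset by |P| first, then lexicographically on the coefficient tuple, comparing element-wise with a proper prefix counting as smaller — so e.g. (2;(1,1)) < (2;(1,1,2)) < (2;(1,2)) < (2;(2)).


The 7 primitive collections of Σ (r=9, n=5):

  P={0,3}:  v_{0} + v_{3} = v_{8}  so sig = (2;(1))
  P={2,5}:  v_{2} + v_{5} = v_{0}  so sig = (2;(1))
  P={3,7}:  v_{3} + v_{7} = v_{2} + v_{6} + v_{8}  so sig = (2;(1,1,1))
  P={5,7}:  v_{5} + v_{7} = 2·v_{0} + v_{6}  so sig = (2;(1,2))
  P={0,2,6}:  v_{0} + v_{2} + v_{6} = v_{7}  so sig = (3;(1))
  P={1,4,6,8}:  v_{1} + v_{4} + v_{6} + v_{8} = 0  so sig = (4;())
  P={1,4,7,8}:  v_{1} + v_{4} + v_{7} + v_{8} = v_{0} + v_{2}  so sig = (4;(1,1))

Hence PRS(X_Σ) =
{ (2;(1)) ×2,  (2;(1,1,1)),  (2;(1,2)),  (3;(1)),  (4;()),  (4;(1,1)) }


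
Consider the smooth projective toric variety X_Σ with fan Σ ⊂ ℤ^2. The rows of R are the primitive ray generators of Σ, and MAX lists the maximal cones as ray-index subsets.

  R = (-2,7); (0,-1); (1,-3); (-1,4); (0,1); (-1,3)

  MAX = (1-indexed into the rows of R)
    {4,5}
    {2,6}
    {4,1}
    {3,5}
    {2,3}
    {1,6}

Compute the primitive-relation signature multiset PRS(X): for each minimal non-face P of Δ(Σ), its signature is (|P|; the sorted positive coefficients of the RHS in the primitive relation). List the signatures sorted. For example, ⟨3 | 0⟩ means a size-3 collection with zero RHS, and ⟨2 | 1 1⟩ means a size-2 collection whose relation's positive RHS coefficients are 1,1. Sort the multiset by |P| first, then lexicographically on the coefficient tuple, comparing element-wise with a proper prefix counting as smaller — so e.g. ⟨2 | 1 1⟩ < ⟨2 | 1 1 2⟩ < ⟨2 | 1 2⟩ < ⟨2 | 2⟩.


9 collections generate NE(X_Σ); each relation:

  {2,5}:  v_{2} + v_{5} = 0  ⇒ sig = ⟨2 | 0⟩
  {3,6}:  v_{3} + v_{6} = 0  ⇒ sig = ⟨2 | 0⟩
  {1,3}:  v_{1} + v_{3} = v_{4}  ⇒ sig = ⟨2 | 1⟩
  {2,4}:  v_{2} + v_{4} = v_{6}  ⇒ sig = ⟨2 | 1⟩
  {3,4}:  v_{3} + v_{4} = v_{5}  ⇒ sig = ⟨2 | 1⟩
  {4,6}:  v_{4} + v_{6} = v_{1}  ⇒ sig = ⟨2 | 1⟩
  {5,6}:  v_{5} + v_{6} = v_{4}  ⇒ sig = ⟨2 | 1⟩
  {1,2}:  v_{1} + v_{2} = 2·v_{6}  ⇒ sig = ⟨2 | 2⟩
  {1,5}:  v_{1} + v_{5} = 2·v_{4}  ⇒ sig = ⟨2 | 2⟩

Sorted signature multiset PRS(X):
    |P|=2: 9 collections, coeffs (), (), (1), (1), (1), (1), (1), (2), (2)


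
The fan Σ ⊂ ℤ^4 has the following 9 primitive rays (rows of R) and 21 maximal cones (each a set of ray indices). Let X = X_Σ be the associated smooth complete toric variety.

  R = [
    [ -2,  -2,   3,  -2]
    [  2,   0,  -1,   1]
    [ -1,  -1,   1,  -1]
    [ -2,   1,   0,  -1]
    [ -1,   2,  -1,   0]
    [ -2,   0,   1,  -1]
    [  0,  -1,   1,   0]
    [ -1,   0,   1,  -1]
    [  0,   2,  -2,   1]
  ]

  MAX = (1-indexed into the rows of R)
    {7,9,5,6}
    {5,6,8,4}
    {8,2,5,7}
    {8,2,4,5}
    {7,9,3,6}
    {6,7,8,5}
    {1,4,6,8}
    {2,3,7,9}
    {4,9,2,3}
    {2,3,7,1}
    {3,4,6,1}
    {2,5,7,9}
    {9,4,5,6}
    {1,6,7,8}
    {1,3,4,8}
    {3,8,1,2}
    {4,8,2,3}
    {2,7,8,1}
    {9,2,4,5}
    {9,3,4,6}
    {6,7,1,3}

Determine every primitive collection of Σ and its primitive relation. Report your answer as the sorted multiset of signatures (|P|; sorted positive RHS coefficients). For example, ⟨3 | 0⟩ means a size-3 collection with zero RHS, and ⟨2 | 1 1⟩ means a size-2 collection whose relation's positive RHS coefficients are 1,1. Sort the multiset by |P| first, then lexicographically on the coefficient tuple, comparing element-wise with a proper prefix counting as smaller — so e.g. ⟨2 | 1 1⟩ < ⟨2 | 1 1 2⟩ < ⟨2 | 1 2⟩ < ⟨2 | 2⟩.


9 minimal non-faces of Δ(Σ) (on 9 rays):

  P = {2,6}:  v_{2} + v_{6} = 0  ⟹  sig = ⟨2 | 0⟩
  P = {1,9}:  v_{1} + v_{9} = v_{6}  ⟹  sig = ⟨2 | 1⟩
  P = {3,5}:  v_{3} + v_{5} = v_{4}  ⟹  sig = ⟨2 | 1⟩
  P = {4,7}:  v_{4} + v_{7} = v_{6}  ⟹  sig = ⟨2 | 1⟩
  P = {8,9}:  v_{8} + v_{9} = v_{5}  ⟹  sig = ⟨2 | 1⟩
  P = {1,5}:  v_{1} + v_{5} = v_{6} + v_{8}  ⟹  sig = ⟨2 | 1 1⟩
  P = {3,7,8}:  v_{3} + v_{7} + v_{8} = v_{1}  ⟹  sig = ⟨3 | 1⟩
  P = {1,2,4}:  v_{1} + v_{2} + v_{4} = v_{3} + v_{8}  ⟹  sig = ⟨3 | 1 1⟩
  P = {3,6,8}:  v_{3} + v_{6} + v_{8} = v_{1} + v_{4}  ⟹  sig = ⟨3 | 1 1⟩

Signatures (|P|; sorted positive RHS coefficients), sorted:
[⟨2 | 0⟩, ⟨2 | 1⟩, ⟨2 | 1⟩, ⟨2 | 1⟩, ⟨2 | 1⟩, ⟨2 | 1 1⟩, ⟨3 | 1⟩, ⟨3 | 1 1⟩, ⟨3 | 1 1⟩]


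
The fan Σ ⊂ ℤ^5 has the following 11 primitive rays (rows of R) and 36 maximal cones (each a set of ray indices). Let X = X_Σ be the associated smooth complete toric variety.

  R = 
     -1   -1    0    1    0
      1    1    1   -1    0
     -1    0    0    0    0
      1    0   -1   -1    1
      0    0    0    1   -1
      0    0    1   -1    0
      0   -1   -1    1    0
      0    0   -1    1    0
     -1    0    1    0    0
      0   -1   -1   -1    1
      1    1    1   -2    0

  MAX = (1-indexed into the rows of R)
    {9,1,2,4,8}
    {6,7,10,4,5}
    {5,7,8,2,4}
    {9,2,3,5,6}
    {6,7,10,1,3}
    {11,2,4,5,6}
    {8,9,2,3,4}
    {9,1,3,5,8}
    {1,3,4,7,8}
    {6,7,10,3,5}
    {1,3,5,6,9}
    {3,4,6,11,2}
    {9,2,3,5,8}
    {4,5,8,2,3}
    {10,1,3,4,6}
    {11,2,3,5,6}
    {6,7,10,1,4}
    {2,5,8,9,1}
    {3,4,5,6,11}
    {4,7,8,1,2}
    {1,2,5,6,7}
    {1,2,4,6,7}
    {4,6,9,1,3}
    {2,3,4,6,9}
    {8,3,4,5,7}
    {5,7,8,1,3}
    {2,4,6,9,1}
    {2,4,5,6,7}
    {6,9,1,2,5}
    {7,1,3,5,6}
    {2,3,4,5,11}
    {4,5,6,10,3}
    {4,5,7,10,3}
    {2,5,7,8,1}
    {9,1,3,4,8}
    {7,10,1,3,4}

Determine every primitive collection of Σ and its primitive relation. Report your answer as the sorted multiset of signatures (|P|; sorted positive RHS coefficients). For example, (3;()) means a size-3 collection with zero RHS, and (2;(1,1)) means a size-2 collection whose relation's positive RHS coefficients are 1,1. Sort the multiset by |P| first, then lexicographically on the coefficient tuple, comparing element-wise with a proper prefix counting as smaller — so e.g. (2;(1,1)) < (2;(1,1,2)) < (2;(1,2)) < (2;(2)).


Minimal non-faces — 17 found among 11 rays, 36 max cones:

  {6,8}:  v_{6} + v_{8} = 0 — sig = (2;())
  {1,11}:  v_{1} + v_{11} = v_{6} — sig = (2;(1))
  {7,9}:  v_{7} + v_{9} = v_{1} — sig = (2;(1))
  {2,10}:  v_{2} + v_{10} = v_{4} + v_{6} — sig = (2;(1,1))
  {7,11}:  v_{7} + v_{11} = v_{4} + v_{5} + v_{6} — sig = (2;(1,1,1))
  {8,10}:  v_{8} + v_{10} = v_{3} + v_{4} + v_{7} — sig = (2;(1,1,1))
  {9,11}:  v_{9} + v_{11} = v_{2} + v_{3} + v_{6} — sig = (2;(1,1,1))
  {8,11}:  v_{8} + v_{11} = v_{2} + v_{3} + v_{4} + v_{5} — sig = (2;(1,1,1,1))
  {9,10}:  v_{9} + v_{10} = v_{1} + v_{3} + v_{4} + v_{6} — sig = (2;(1,1,1,1))
  {10,11}:  v_{10} + v_{11} = v_{3} + 2·v_{4} + v_{5} + 2·v_{6} — sig = (2;(1,1,2,2))
  {2,3,7}:  v_{2} + v_{3} + v_{7} = 0 — sig = (3;())
  {4,5,9}:  v_{4} + v_{5} + v_{9} = 0 — sig = (3;())
  {1,2,3}:  v_{1} + v_{2} + v_{3} = v_{9} — sig = (3;(1))
  {1,4,5}:  v_{1} + v_{4} + v_{5} = v_{7} — sig = (3;(1))
  {1,5,10}:  v_{1} + v_{5} + v_{10} = v_{3} + v_{6} + 2·v_{7} — sig = (3;(1,1,2))
  {3,4,6,7}:  v_{3} + v_{4} + v_{6} + v_{7} = v_{10} — sig = (4;(1))
  {2,3,4,5,6}:  v_{2} + v_{3} + v_{4} + v_{5} + v_{6} = v_{11} — sig = (5;(1))

Sorted signature multiset PRS(X):
[(2;()), (2;(1)), (2;(1)), (2;(1,1)), (2;(1,1,1)), (2;(1,1,1)), (2;(1,1,1)), (2;(1,1,1,1)), (2;(1,1,1,1)), (2;(1,1,2,2)), (3;()), (3;()), (3;(1)), (3;(1)), (3;(1,1,2)), (4;(1)), (5;(1))]


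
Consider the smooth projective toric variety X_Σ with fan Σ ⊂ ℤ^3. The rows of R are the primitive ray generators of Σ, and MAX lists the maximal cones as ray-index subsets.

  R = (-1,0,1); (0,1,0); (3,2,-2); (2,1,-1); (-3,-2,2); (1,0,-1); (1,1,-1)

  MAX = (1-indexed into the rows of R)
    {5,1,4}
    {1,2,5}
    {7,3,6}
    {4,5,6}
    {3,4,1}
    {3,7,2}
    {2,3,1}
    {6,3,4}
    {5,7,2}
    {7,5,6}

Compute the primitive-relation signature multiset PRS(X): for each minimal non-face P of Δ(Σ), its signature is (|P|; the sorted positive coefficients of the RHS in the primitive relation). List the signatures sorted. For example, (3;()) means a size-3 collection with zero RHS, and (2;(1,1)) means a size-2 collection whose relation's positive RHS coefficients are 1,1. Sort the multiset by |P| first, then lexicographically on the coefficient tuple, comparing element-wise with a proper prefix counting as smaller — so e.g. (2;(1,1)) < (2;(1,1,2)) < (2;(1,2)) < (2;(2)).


Σ has 6 primitive collections:

  P={1,6}:  v_{1} + v_{6} = 0 ; sig = (2;())
  P={3,5}:  v_{3} + v_{5} = 0 ; sig = (2;())
  P={1,7}:  v_{1} + v_{7} = v_{2} ; sig = (2;(1))
  P={2,6}:  v_{2} + v_{6} = v_{7} ; sig = (2;(1))
  P={4,7}:  v_{4} + v_{7} = v_{3} ; sig = (2;(1))
  P={2,4}:  v_{2} + v_{4} = v_{1} + v_{3} ; sig = (2;(1,1))

so the primitive-relation signature multiset is
    |P|=2: 6 collections, coeffs (), (), (1), (1), (1), (1,1)


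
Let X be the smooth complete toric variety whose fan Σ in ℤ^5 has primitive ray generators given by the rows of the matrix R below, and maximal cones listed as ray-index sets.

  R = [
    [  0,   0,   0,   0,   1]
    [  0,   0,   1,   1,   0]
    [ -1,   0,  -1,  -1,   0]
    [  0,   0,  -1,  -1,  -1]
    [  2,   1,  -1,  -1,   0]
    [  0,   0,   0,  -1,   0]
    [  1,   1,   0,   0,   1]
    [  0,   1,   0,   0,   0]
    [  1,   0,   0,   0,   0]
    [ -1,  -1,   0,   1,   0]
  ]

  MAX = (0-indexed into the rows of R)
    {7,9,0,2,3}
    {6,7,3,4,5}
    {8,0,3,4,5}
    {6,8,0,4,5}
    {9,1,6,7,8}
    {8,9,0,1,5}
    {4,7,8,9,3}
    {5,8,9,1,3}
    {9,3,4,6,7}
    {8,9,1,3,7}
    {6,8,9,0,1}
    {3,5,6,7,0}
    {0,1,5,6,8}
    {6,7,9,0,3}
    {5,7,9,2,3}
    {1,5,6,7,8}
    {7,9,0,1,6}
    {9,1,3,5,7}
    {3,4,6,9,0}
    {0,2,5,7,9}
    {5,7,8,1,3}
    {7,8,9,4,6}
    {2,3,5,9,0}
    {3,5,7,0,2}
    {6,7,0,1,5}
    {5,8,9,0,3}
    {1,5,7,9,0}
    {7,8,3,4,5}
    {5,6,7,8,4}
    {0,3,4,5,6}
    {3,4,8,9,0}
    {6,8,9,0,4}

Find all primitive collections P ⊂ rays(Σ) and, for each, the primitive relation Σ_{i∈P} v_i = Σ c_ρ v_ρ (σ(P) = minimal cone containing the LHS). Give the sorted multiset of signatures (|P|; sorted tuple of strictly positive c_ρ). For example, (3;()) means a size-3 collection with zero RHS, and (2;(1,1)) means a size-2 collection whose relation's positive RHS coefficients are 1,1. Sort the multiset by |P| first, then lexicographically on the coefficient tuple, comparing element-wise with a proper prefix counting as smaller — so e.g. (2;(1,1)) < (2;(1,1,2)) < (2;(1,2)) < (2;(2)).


The 14 primitive collections of Σ (r=10, n=5):

  P={2,8}:  v_{2} + v_{8} = v_{0} + v_{3}  ⟹  sig = (2;(1,1))
  P={1,2}:  v_{1} + v_{2} = v_{5} + v_{7} + v_{9}  ⟹  sig = (2;(1,1,1))
  P={2,4}:  v_{2} + v_{4} = v_{0} + 2·v_{3} + v_{6}  ⟹  sig = (2;(1,1,2))
  P={2,6}:  v_{2} + v_{6} = 2·v_{0} + v_{3} + v_{7}  ⟹  sig = (2;(1,1,2))
  P={1,4}:  v_{1} + v_{4} = v_{7} + 2·v_{8}  ⟹  sig = (2;(1,2))
  P={0,1,3}:  v_{0} + v_{1} + v_{3} = 0  ⟹  sig = (3;())
  P={0,7,8}:  v_{0} + v_{7} + v_{8} = v_{6}  ⟹  sig = (3;(1))
  P={3,6,8}:  v_{3} + v_{6} + v_{8} = v_{4}  ⟹  sig = (3;(1))
  P={5,6,9}:  v_{5} + v_{6} + v_{9} = v_{0}  ⟹  sig = (3;(1))
  P={1,3,6}:  v_{1} + v_{3} + v_{6} = v_{7} + v_{8}  ⟹  sig = (3;(1,1))
  P={4,5,9}:  v_{4} + v_{5} + v_{9} = v_{0} + v_{3} + v_{8}  ⟹  sig = (3;(1,1,1))
  P={0,4,7}:  v_{0} + v_{4} + v_{7} = v_{3} + 2·v_{6}  ⟹  sig = (3;(1,2))
  P={5,7,8,9}:  v_{5} + v_{7} + v_{8} + v_{9} = 0  ⟹  sig = (4;())
  P={0,3,5,7,9}:  v_{0} + v_{3} + v_{5} + v_{7} + v_{9} = v_{2}  ⟹  sig = (5;(1))

Signatures (|P|; sorted positive RHS coefficients), sorted:
    |P|=2: 5 collections, coeffs (1,1), (1,1,1), (1,1,2), (1,1,2), (1,2)
    |P|=3: 7 collections, coeffs (), (1), (1), (1), (1,1), (1,1,1), (1,2)
    |P|=4: 1 collection, coeffs ()
    |P|=5: 1 collection, coeffs (1)


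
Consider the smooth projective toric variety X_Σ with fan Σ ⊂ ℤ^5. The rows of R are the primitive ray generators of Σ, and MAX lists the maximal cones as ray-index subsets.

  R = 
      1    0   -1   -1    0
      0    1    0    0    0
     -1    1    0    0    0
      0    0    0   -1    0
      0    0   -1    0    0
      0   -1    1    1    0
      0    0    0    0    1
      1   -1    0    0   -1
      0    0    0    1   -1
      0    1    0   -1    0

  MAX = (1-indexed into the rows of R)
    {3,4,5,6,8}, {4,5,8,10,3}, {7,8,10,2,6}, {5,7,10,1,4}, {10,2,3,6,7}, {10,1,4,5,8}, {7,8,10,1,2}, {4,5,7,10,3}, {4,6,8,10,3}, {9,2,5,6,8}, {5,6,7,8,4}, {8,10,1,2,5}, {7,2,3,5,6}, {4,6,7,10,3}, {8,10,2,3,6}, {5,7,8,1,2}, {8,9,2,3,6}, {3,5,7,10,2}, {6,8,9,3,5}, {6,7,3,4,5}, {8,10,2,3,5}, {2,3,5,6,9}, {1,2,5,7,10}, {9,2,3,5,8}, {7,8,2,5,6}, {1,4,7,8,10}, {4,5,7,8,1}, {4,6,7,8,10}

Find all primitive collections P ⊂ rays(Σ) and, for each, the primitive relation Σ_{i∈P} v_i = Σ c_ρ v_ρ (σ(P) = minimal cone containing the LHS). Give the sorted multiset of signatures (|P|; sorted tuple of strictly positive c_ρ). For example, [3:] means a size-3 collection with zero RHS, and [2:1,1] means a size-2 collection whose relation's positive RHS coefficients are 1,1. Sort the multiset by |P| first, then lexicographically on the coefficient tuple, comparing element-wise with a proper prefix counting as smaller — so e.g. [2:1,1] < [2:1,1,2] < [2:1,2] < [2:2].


Δ(Σ) — 10 vertices, 11 min non-faces:

  P={2,4}:  v_{2} + v_{4} = v_{10}  →  sig = [2:1]
  P={1,3}:  v_{1} + v_{3} = v_{5} + v_{10}  →  sig = [2:1,1]
  P={1,6}:  v_{1} + v_{6} = v_{7} + v_{8}  →  sig = [2:1,1]
  P={4,9}:  v_{4} + v_{9} = v_{3} + v_{8}  →  sig = [2:1,1]
  P={1,9}:  v_{1} + v_{9} = v_{2} + v_{5} + v_{8}  →  sig = [2:1,1,1]
  P={7,9}:  v_{7} + v_{9} = v_{2} + v_{5} + v_{6}  →  sig = [2:1,1,1]
  P={9,10}:  v_{9} + v_{10} = v_{2} + v_{3} + v_{8}  →  sig = [2:1,1,1]
  P={3,7,8}:  v_{3} + v_{7} + v_{8} = 0  →  sig = [3:]
  P={5,6,10}:  v_{5} + v_{6} + v_{10} = 0  →  sig = [3:]
  P={5,7,8,10}:  v_{5} + v_{7} + v_{8} + v_{10} = v_{1}  →  sig = [4:1]
  P={2,3,5,6,8}:  v_{2} + v_{3} + v_{5} + v_{6} + v_{8} = v_{9}  →  sig = [5:1]

Sorted signature multiset PRS(X):
{ [2:1],  [2:1,1] ×3,  [2:1,1,1] ×3,  [3:] ×2,  [4:1],  [5:1] }


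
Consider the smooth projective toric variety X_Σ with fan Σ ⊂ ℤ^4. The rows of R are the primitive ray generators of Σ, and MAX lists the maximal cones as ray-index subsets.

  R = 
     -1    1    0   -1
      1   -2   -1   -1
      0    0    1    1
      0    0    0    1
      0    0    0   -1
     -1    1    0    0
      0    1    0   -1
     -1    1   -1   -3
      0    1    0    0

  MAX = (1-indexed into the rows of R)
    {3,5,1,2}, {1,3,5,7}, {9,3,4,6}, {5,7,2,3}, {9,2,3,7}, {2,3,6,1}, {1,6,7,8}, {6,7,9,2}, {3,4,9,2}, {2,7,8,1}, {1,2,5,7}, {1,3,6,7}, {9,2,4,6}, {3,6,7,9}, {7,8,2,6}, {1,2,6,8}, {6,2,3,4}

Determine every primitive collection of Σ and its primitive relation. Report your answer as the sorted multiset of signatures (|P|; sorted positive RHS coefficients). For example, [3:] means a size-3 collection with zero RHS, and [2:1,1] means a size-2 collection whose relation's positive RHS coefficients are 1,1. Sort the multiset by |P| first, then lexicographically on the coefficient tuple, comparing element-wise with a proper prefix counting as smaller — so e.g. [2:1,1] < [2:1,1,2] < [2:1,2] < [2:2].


14 minimal non-faces of Δ(Σ) (on 9 rays):

  P={4,5}:  v_{4} + v_{5} = 0  ⟹  sig = [2:]
  P={1,4}:  v_{1} + v_{4} = v_{6}  ⟹  sig = [2:1]
  P={4,7}:  v_{4} + v_{7} = v_{9}  ⟹  sig = [2:1]
  P={5,6}:  v_{5} + v_{6} = v_{1}  ⟹  sig = [2:1]
  P={5,9}:  v_{5} + v_{9} = v_{7}  ⟹  sig = [2:1]
  P={1,9}:  v_{1} + v_{9} = v_{6} + v_{7}  ⟹  sig = [2:1,1]
  P={3,8}:  v_{3} + v_{8} = v_{1} + v_{5}  ⟹  sig = [2:1,1]
  P={4,8}:  v_{4} + v_{8} = v_{2} + 2·v_{6} + v_{7}  ⟹  sig = [2:1,1,2]
  P={5,8}:  v_{5} + v_{8} = 2·v_{1} + v_{2} + v_{7}  ⟹  sig = [2:1,1,2]
  P={8,9}:  v_{8} + v_{9} = v_{2} + 2·v_{6} + 2·v_{7}  ⟹  sig = [2:1,2,2]
  P={2,3,6,9}:  v_{2} + v_{3} + v_{6} + v_{9} = 0  ⟹  sig = [4:]
  P={1,2,6,7}:  v_{1} + v_{2} + v_{6} + v_{7} = v_{8}  ⟹  sig = [4:1]
  P={2,3,6,7}:  v_{2} + v_{3} + v_{6} + v_{7} = v_{5}  ⟹  sig = [4:1]
  P={1,2,3,7}:  v_{1} + v_{2} + v_{3} + v_{7} = 2·v_{5}  ⟹  sig = [4:2]

so the primitive-relation signature multiset is
    |P|=2: 10 collections, coeffs (), (1), (1), (1), (1), (1,1), (1,1), (1,1,2), (1,1,2), (1,2,2)
    |P|=4: 4 collections, coeffs (), (1), (1), (2)


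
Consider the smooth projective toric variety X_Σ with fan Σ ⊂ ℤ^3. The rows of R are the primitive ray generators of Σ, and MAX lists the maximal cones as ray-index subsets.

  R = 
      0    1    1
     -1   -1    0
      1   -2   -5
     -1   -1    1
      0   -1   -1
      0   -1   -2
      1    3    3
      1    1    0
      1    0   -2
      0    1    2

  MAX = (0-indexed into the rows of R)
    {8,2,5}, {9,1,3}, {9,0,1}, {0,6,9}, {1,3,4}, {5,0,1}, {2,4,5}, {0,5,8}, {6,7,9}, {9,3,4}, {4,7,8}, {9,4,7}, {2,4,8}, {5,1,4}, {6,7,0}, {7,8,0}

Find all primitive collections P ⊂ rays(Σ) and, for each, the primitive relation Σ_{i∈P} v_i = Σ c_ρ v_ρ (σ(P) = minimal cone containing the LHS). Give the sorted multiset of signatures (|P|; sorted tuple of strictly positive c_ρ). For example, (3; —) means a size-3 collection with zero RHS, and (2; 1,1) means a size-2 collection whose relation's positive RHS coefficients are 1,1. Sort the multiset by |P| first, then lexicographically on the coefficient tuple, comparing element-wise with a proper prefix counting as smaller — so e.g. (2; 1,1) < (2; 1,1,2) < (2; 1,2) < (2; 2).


Σ has 24 primitive collections:

  {0,4}:  v_{0} + v_{4} = 0  →  sig = (2; —)
  {1,7}:  v_{1} + v_{7} = 0  →  sig = (2; —)
  {5,9}:  v_{5} + v_{9} = 0  →  sig = (2; —)
  {1,8}:  v_{1} + v_{8} = v_{5}  →  sig = (2; 1)
  {3,8}:  v_{3} + v_{8} = v_{4}  →  sig = (2; 1)
  {5,7}:  v_{5} + v_{7} = v_{8}  →  sig = (2; 1)
  {8,9}:  v_{8} + v_{9} = v_{7}  →  sig = (2; 1)
  {0,2}:  v_{0} + v_{2} = v_{5} + v_{8}  →  sig = (2; 1,1)
  {0,3}:  v_{0} + v_{3} = v_{1} + v_{9}  →  sig = (2; 1,1)
  {1,6}:  v_{1} + v_{6} = v_{0} + v_{9}  →  sig = (2; 1,1)
  {2,6}:  v_{2} + v_{6} = v_{7} + v_{8}  →  sig = (2; 1,1)
  {2,9}:  v_{2} + v_{9} = v_{4} + v_{8}  →  sig = (2; 1,1)
  {3,5}:  v_{3} + v_{5} = v_{1} + v_{4}  →  sig = (2; 1,1)
  {3,7}:  v_{3} + v_{7} = v_{4} + v_{9}  →  sig = (2; 1,1)
  {4,6}:  v_{4} + v_{6} = v_{7} + v_{9}  →  sig = (2; 1,1)
  {5,6}:  v_{5} + v_{6} = v_{0} + v_{7}  →  sig = (2; 1,1)
  {1,2}:  v_{1} + v_{2} = v_{4} + 2·v_{5}  →  sig = (2; 1,2)
  {2,3}:  v_{2} + v_{3} = 2·v_{4} + v_{5}  →  sig = (2; 1,2)
  {2,7}:  v_{2} + v_{7} = v_{4} + 2·v_{8}  →  sig = (2; 1,2)
  {6,8}:  v_{6} + v_{8} = v_{0} + 2·v_{7}  →  sig = (2; 1,2)
  {3,6}:  v_{3} + v_{6} = 2·v_{9}  →  sig = (2; 2)
  {0,7,9}:  v_{0} + v_{7} + v_{9} = v_{6}  →  sig = (3; 1)
  {1,4,9}:  v_{1} + v_{4} + v_{9} = v_{3}  →  sig = (3; 1)
  {4,5,8}:  v_{4} + v_{5} + v_{8} = v_{2}  →  sig = (3; 1)

Signatures (|P|; sorted positive RHS coefficients), sorted:
[(2; —), (2; —), (2; —), (2; 1), (2; 1), (2; 1), (2; 1), (2; 1,1), (2; 1,1), (2; 1,1), (2; 1,1), (2; 1,1), (2; 1,1), (2; 1,1), (2; 1,1), (2; 1,1), (2; 1,2), (2; 1,2), (2; 1,2), (2; 1,2), (2; 2), (3; 1), (3; 1), (3; 1)]
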